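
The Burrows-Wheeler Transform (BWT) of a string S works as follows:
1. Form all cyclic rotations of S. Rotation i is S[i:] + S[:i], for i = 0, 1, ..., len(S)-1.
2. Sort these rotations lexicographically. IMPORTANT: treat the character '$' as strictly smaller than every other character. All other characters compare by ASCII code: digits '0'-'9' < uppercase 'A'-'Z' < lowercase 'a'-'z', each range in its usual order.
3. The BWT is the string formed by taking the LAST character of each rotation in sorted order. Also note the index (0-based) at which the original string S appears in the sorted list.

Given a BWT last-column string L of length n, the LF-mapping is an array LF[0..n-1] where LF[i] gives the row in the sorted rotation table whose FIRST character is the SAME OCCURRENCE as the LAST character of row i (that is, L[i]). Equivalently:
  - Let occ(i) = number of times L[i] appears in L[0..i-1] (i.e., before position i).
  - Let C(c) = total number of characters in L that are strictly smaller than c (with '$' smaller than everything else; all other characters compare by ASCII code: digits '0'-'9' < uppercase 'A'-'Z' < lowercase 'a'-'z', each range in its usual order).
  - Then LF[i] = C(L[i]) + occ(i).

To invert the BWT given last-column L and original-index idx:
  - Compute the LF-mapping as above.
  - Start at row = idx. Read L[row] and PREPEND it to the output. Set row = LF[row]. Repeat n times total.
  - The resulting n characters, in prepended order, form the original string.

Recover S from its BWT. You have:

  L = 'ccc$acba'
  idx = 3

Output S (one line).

Answer: bcaccac$

Derivation:
LF mapping: 4 5 6 0 1 7 3 2
Walk LF starting at row 3, prepending L[row]:
  step 1: row=3, L[3]='$', prepend. Next row=LF[3]=0
  step 2: row=0, L[0]='c', prepend. Next row=LF[0]=4
  step 3: row=4, L[4]='a', prepend. Next row=LF[4]=1
  step 4: row=1, L[1]='c', prepend. Next row=LF[1]=5
  step 5: row=5, L[5]='c', prepend. Next row=LF[5]=7
  step 6: row=7, L[7]='a', prepend. Next row=LF[7]=2
  step 7: row=2, L[2]='c', prepend. Next row=LF[2]=6
  step 8: row=6, L[6]='b', prepend. Next row=LF[6]=3
Reversed output: bcaccac$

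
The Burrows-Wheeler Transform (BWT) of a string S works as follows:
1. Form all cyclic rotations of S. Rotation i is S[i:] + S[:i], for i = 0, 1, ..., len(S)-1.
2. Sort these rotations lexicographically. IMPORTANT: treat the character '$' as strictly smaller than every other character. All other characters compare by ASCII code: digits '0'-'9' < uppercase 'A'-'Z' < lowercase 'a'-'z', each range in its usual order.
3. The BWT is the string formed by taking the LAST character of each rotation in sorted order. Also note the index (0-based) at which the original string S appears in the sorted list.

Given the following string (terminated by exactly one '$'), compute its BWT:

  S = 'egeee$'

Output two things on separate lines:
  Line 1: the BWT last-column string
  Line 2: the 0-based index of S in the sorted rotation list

Answer: eeeg$e
4

Derivation:
All 6 rotations (rotation i = S[i:]+S[:i]):
  rot[0] = egeee$
  rot[1] = geee$e
  rot[2] = eee$eg
  rot[3] = ee$ege
  rot[4] = e$egee
  rot[5] = $egeee
Sorted (with $ < everything):
  sorted[0] = $egeee  (last char: 'e')
  sorted[1] = e$egee  (last char: 'e')
  sorted[2] = ee$ege  (last char: 'e')
  sorted[3] = eee$eg  (last char: 'g')
  sorted[4] = egeee$  (last char: '$')
  sorted[5] = geee$e  (last char: 'e')
Last column: eeeg$e
Original string S is at sorted index 4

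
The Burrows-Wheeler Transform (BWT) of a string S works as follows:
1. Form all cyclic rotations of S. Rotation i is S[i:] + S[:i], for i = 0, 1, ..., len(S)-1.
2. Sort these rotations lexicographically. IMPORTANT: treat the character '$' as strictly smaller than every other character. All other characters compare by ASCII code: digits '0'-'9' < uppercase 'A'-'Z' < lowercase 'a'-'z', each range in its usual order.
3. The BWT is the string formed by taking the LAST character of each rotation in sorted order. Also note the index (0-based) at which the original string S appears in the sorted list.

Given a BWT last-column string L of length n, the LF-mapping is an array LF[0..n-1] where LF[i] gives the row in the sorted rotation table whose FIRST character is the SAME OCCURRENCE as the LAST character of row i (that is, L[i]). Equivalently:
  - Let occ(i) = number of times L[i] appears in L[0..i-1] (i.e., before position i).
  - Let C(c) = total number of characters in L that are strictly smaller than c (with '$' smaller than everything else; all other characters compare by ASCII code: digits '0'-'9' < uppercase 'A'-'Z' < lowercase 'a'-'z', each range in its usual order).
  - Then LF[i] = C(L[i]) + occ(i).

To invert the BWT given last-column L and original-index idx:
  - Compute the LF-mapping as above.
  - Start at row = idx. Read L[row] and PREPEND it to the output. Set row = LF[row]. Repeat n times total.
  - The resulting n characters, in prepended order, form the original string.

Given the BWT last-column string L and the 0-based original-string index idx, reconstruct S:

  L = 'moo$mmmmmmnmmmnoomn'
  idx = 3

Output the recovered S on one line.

Answer: mmmmnmnnoommmmmoom$

Derivation:
LF mapping: 1 15 16 0 2 3 4 5 6 7 12 8 9 10 13 17 18 11 14
Walk LF starting at row 3, prepending L[row]:
  step 1: row=3, L[3]='$', prepend. Next row=LF[3]=0
  step 2: row=0, L[0]='m', prepend. Next row=LF[0]=1
  step 3: row=1, L[1]='o', prepend. Next row=LF[1]=15
  step 4: row=15, L[15]='o', prepend. Next row=LF[15]=17
  step 5: row=17, L[17]='m', prepend. Next row=LF[17]=11
  step 6: row=11, L[11]='m', prepend. Next row=LF[11]=8
  step 7: row=8, L[8]='m', prepend. Next row=LF[8]=6
  step 8: row=6, L[6]='m', prepend. Next row=LF[6]=4
  step 9: row=4, L[4]='m', prepend. Next row=LF[4]=2
  step 10: row=2, L[2]='o', prepend. Next row=LF[2]=16
  step 11: row=16, L[16]='o', prepend. Next row=LF[16]=18
  step 12: row=18, L[18]='n', prepend. Next row=LF[18]=14
  step 13: row=14, L[14]='n', prepend. Next row=LF[14]=13
  step 14: row=13, L[13]='m', prepend. Next row=LF[13]=10
  step 15: row=10, L[10]='n', prepend. Next row=LF[10]=12
  step 16: row=12, L[12]='m', prepend. Next row=LF[12]=9
  step 17: row=9, L[9]='m', prepend. Next row=LF[9]=7
  step 18: row=7, L[7]='m', prepend. Next row=LF[7]=5
  step 19: row=5, L[5]='m', prepend. Next row=LF[5]=3
Reversed output: mmmmnmnnoommmmmoom$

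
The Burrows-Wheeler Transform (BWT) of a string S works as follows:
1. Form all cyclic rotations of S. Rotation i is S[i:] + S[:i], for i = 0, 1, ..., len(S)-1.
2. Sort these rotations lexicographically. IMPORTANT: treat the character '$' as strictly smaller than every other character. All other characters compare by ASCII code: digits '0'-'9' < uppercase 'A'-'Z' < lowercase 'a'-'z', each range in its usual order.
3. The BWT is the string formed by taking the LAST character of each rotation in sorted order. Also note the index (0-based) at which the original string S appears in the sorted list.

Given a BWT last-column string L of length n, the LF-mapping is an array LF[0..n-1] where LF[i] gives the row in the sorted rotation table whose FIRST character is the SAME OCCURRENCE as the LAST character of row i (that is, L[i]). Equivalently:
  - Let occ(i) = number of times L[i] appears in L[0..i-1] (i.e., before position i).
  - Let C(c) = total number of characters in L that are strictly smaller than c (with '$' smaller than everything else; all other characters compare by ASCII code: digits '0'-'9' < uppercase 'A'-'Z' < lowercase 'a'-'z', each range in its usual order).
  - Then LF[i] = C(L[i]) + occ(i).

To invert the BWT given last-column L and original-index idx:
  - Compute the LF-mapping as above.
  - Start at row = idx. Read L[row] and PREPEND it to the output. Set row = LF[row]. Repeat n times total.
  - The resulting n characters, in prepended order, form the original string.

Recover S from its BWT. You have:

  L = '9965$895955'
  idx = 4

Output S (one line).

LF mapping: 7 8 5 1 0 6 9 2 10 3 4
Walk LF starting at row 4, prepending L[row]:
  step 1: row=4, L[4]='$', prepend. Next row=LF[4]=0
  step 2: row=0, L[0]='9', prepend. Next row=LF[0]=7
  step 3: row=7, L[7]='5', prepend. Next row=LF[7]=2
  step 4: row=2, L[2]='6', prepend. Next row=LF[2]=5
  step 5: row=5, L[5]='8', prepend. Next row=LF[5]=6
  step 6: row=6, L[6]='9', prepend. Next row=LF[6]=9
  step 7: row=9, L[9]='5', prepend. Next row=LF[9]=3
  step 8: row=3, L[3]='5', prepend. Next row=LF[3]=1
  step 9: row=1, L[1]='9', prepend. Next row=LF[1]=8
  step 10: row=8, L[8]='9', prepend. Next row=LF[8]=10
  step 11: row=10, L[10]='5', prepend. Next row=LF[10]=4
Reversed output: 5995598659$

Answer: 5995598659$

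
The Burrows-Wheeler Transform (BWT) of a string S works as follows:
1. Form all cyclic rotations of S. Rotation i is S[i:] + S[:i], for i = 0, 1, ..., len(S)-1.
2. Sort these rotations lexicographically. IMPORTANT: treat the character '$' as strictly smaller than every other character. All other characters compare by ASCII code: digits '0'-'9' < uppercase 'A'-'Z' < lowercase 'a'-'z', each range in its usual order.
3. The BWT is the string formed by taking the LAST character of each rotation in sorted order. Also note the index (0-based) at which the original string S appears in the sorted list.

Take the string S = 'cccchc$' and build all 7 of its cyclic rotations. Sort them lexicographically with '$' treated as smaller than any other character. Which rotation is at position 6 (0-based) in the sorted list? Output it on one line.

Answer: hc$cccc

Derivation:
All 7 rotations (rotation i = S[i:]+S[:i]):
  rot[0] = cccchc$
  rot[1] = ccchc$c
  rot[2] = cchc$cc
  rot[3] = chc$ccc
  rot[4] = hc$cccc
  rot[5] = c$cccch
  rot[6] = $cccchc
Sorted (with $ < everything):
  sorted[0] = $cccchc
  sorted[1] = c$cccch
  sorted[2] = cccchc$
  sorted[3] = ccchc$c
  sorted[4] = cchc$cc
  sorted[5] = chc$ccc
  sorted[6] = hc$cccc
sorted[6] = hc$cccc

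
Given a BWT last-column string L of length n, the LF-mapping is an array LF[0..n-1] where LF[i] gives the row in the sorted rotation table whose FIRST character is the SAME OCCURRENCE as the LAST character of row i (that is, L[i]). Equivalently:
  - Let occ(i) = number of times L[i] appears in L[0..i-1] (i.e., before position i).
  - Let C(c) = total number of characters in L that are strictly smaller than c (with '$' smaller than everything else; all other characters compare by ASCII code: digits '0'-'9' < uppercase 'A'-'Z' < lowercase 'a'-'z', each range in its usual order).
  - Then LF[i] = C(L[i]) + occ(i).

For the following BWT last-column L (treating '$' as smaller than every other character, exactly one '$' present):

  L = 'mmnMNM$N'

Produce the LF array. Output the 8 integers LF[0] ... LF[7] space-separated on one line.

Answer: 5 6 7 1 3 2 0 4

Derivation:
Char counts: '$':1, 'M':2, 'N':2, 'm':2, 'n':1
C (first-col start): C('$')=0, C('M')=1, C('N')=3, C('m')=5, C('n')=7
L[0]='m': occ=0, LF[0]=C('m')+0=5+0=5
L[1]='m': occ=1, LF[1]=C('m')+1=5+1=6
L[2]='n': occ=0, LF[2]=C('n')+0=7+0=7
L[3]='M': occ=0, LF[3]=C('M')+0=1+0=1
L[4]='N': occ=0, LF[4]=C('N')+0=3+0=3
L[5]='M': occ=1, LF[5]=C('M')+1=1+1=2
L[6]='$': occ=0, LF[6]=C('$')+0=0+0=0
L[7]='N': occ=1, LF[7]=C('N')+1=3+1=4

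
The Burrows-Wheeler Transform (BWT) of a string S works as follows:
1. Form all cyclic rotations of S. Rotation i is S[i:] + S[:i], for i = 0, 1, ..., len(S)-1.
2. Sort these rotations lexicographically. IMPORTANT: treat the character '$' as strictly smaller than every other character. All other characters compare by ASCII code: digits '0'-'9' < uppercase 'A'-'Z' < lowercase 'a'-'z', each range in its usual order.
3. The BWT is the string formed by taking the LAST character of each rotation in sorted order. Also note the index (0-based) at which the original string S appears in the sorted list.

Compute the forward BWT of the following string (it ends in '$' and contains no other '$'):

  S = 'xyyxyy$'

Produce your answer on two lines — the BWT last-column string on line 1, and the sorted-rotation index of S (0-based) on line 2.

Answer: yy$yyxx
2

Derivation:
All 7 rotations (rotation i = S[i:]+S[:i]):
  rot[0] = xyyxyy$
  rot[1] = yyxyy$x
  rot[2] = yxyy$xy
  rot[3] = xyy$xyy
  rot[4] = yy$xyyx
  rot[5] = y$xyyxy
  rot[6] = $xyyxyy
Sorted (with $ < everything):
  sorted[0] = $xyyxyy  (last char: 'y')
  sorted[1] = xyy$xyy  (last char: 'y')
  sorted[2] = xyyxyy$  (last char: '$')
  sorted[3] = y$xyyxy  (last char: 'y')
  sorted[4] = yxyy$xy  (last char: 'y')
  sorted[5] = yy$xyyx  (last char: 'x')
  sorted[6] = yyxyy$x  (last char: 'x')
Last column: yy$yyxx
Original string S is at sorted index 2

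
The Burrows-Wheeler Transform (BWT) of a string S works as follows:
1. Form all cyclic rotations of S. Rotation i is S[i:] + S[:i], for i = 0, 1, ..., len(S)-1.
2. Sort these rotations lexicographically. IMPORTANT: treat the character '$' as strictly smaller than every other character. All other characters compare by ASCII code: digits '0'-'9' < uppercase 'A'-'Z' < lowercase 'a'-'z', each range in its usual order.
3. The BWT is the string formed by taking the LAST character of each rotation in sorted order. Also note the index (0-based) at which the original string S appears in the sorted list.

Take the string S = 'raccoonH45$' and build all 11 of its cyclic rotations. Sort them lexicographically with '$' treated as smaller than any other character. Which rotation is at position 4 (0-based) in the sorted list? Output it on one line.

All 11 rotations (rotation i = S[i:]+S[:i]):
  rot[0] = raccoonH45$
  rot[1] = accoonH45$r
  rot[2] = ccoonH45$ra
  rot[3] = coonH45$rac
  rot[4] = oonH45$racc
  rot[5] = onH45$racco
  rot[6] = nH45$raccoo
  rot[7] = H45$raccoon
  rot[8] = 45$raccoonH
  rot[9] = 5$raccoonH4
  rot[10] = $raccoonH45
Sorted (with $ < everything):
  sorted[0] = $raccoonH45
  sorted[1] = 45$raccoonH
  sorted[2] = 5$raccoonH4
  sorted[3] = H45$raccoon
  sorted[4] = accoonH45$r
  sorted[5] = ccoonH45$ra
  sorted[6] = coonH45$rac
  sorted[7] = nH45$raccoo
  sorted[8] = onH45$racco
  sorted[9] = oonH45$racc
  sorted[10] = raccoonH45$
sorted[4] = accoonH45$r

Answer: accoonH45$r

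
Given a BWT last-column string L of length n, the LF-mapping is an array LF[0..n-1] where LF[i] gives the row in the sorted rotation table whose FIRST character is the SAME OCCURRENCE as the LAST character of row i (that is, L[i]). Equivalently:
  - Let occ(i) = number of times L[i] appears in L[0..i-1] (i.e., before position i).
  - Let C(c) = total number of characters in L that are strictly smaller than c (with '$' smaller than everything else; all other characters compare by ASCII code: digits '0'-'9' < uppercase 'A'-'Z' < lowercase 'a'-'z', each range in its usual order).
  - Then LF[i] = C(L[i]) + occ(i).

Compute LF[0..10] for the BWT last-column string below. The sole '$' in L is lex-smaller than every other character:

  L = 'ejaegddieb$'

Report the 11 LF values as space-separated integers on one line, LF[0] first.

Answer: 5 10 1 6 8 3 4 9 7 2 0

Derivation:
Char counts: '$':1, 'a':1, 'b':1, 'd':2, 'e':3, 'g':1, 'i':1, 'j':1
C (first-col start): C('$')=0, C('a')=1, C('b')=2, C('d')=3, C('e')=5, C('g')=8, C('i')=9, C('j')=10
L[0]='e': occ=0, LF[0]=C('e')+0=5+0=5
L[1]='j': occ=0, LF[1]=C('j')+0=10+0=10
L[2]='a': occ=0, LF[2]=C('a')+0=1+0=1
L[3]='e': occ=1, LF[3]=C('e')+1=5+1=6
L[4]='g': occ=0, LF[4]=C('g')+0=8+0=8
L[5]='d': occ=0, LF[5]=C('d')+0=3+0=3
L[6]='d': occ=1, LF[6]=C('d')+1=3+1=4
L[7]='i': occ=0, LF[7]=C('i')+0=9+0=9
L[8]='e': occ=2, LF[8]=C('e')+2=5+2=7
L[9]='b': occ=0, LF[9]=C('b')+0=2+0=2
L[10]='$': occ=0, LF[10]=C('$')+0=0+0=0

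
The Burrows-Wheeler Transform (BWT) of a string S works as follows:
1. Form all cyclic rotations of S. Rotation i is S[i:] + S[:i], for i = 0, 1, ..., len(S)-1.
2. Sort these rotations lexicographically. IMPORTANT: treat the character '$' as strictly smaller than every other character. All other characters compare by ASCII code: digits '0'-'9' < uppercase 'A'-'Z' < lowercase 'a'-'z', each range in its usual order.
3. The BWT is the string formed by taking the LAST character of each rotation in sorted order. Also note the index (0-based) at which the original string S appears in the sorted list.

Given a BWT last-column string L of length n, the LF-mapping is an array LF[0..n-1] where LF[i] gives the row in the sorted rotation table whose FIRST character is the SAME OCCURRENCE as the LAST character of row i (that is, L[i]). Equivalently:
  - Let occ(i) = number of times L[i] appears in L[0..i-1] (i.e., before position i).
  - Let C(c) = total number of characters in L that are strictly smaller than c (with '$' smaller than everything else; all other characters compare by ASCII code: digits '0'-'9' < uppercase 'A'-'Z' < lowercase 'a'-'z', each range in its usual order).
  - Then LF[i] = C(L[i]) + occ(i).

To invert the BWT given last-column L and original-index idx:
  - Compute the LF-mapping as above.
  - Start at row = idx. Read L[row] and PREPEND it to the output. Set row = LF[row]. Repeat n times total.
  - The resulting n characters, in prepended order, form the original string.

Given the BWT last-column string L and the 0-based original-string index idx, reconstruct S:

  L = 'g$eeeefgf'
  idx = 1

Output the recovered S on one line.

Answer: eeeeffgg$

Derivation:
LF mapping: 7 0 1 2 3 4 5 8 6
Walk LF starting at row 1, prepending L[row]:
  step 1: row=1, L[1]='$', prepend. Next row=LF[1]=0
  step 2: row=0, L[0]='g', prepend. Next row=LF[0]=7
  step 3: row=7, L[7]='g', prepend. Next row=LF[7]=8
  step 4: row=8, L[8]='f', prepend. Next row=LF[8]=6
  step 5: row=6, L[6]='f', prepend. Next row=LF[6]=5
  step 6: row=5, L[5]='e', prepend. Next row=LF[5]=4
  step 7: row=4, L[4]='e', prepend. Next row=LF[4]=3
  step 8: row=3, L[3]='e', prepend. Next row=LF[3]=2
  step 9: row=2, L[2]='e', prepend. Next row=LF[2]=1
Reversed output: eeeeffgg$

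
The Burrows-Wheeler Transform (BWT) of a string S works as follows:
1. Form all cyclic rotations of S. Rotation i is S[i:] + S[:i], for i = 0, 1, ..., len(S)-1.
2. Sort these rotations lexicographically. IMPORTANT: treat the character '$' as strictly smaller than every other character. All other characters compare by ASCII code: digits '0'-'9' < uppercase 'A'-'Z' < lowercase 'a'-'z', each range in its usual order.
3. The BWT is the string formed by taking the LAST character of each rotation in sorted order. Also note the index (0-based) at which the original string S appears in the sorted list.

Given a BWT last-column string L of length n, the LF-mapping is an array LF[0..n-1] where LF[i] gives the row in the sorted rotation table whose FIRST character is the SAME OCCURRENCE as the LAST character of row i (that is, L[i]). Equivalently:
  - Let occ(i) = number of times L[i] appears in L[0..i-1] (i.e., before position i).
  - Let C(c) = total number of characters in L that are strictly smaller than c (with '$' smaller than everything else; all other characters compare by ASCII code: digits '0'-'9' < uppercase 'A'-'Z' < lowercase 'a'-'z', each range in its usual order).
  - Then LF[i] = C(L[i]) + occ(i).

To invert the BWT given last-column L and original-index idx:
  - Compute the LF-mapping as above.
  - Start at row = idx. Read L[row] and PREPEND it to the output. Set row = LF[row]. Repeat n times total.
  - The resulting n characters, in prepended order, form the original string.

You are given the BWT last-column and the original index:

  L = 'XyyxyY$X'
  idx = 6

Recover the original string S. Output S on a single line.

LF mapping: 1 5 6 4 7 3 0 2
Walk LF starting at row 6, prepending L[row]:
  step 1: row=6, L[6]='$', prepend. Next row=LF[6]=0
  step 2: row=0, L[0]='X', prepend. Next row=LF[0]=1
  step 3: row=1, L[1]='y', prepend. Next row=LF[1]=5
  step 4: row=5, L[5]='Y', prepend. Next row=LF[5]=3
  step 5: row=3, L[3]='x', prepend. Next row=LF[3]=4
  step 6: row=4, L[4]='y', prepend. Next row=LF[4]=7
  step 7: row=7, L[7]='X', prepend. Next row=LF[7]=2
  step 8: row=2, L[2]='y', prepend. Next row=LF[2]=6
Reversed output: yXyxYyX$

Answer: yXyxYyX$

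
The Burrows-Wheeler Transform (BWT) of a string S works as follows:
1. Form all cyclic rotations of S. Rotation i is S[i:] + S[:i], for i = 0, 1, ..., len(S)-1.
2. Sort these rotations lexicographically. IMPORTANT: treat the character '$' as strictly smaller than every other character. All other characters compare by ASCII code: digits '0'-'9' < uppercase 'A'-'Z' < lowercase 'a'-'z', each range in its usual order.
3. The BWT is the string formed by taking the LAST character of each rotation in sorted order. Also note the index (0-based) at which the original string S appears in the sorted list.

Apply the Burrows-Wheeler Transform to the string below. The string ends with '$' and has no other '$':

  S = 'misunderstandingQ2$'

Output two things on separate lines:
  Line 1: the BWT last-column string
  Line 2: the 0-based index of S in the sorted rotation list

Answer: 2Qgtnndndm$uaieriss
10

Derivation:
All 19 rotations (rotation i = S[i:]+S[:i]):
  rot[0] = misunderstandingQ2$
  rot[1] = isunderstandingQ2$m
  rot[2] = sunderstandingQ2$mi
  rot[3] = understandingQ2$mis
  rot[4] = nderstandingQ2$misu
  rot[5] = derstandingQ2$misun
  rot[6] = erstandingQ2$misund
  rot[7] = rstandingQ2$misunde
  rot[8] = standingQ2$misunder
  rot[9] = tandingQ2$misunders
  rot[10] = andingQ2$misunderst
  rot[11] = ndingQ2$misundersta
  rot[12] = dingQ2$misunderstan
  rot[13] = ingQ2$misunderstand
  rot[14] = ngQ2$misunderstandi
  rot[15] = gQ2$misunderstandin
  rot[16] = Q2$misunderstanding
  rot[17] = 2$misunderstandingQ
  rot[18] = $misunderstandingQ2
Sorted (with $ < everything):
  sorted[0] = $misunderstandingQ2  (last char: '2')
  sorted[1] = 2$misunderstandingQ  (last char: 'Q')
  sorted[2] = Q2$misunderstanding  (last char: 'g')
  sorted[3] = andingQ2$misunderst  (last char: 't')
  sorted[4] = derstandingQ2$misun  (last char: 'n')
  sorted[5] = dingQ2$misunderstan  (last char: 'n')
  sorted[6] = erstandingQ2$misund  (last char: 'd')
  sorted[7] = gQ2$misunderstandin  (last char: 'n')
  sorted[8] = ingQ2$misunderstand  (last char: 'd')
  sorted[9] = isunderstandingQ2$m  (last char: 'm')
  sorted[10] = misunderstandingQ2$  (last char: '$')
  sorted[11] = nderstandingQ2$misu  (last char: 'u')
  sorted[12] = ndingQ2$misundersta  (last char: 'a')
  sorted[13] = ngQ2$misunderstandi  (last char: 'i')
  sorted[14] = rstandingQ2$misunde  (last char: 'e')
  sorted[15] = standingQ2$misunder  (last char: 'r')
  sorted[16] = sunderstandingQ2$mi  (last char: 'i')
  sorted[17] = tandingQ2$misunders  (last char: 's')
  sorted[18] = understandingQ2$mis  (last char: 's')
Last column: 2Qgtnndndm$uaieriss
Original string S is at sorted index 10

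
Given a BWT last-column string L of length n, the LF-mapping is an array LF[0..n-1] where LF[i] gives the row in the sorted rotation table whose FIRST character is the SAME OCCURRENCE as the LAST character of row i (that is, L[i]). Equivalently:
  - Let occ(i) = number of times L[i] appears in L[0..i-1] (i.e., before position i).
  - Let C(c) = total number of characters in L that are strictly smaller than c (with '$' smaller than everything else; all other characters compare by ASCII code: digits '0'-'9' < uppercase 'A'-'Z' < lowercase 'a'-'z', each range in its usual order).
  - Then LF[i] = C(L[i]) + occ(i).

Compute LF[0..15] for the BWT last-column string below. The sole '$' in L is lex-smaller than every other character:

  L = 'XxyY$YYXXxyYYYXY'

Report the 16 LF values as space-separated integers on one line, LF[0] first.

Answer: 1 12 14 5 0 6 7 2 3 13 15 8 9 10 4 11

Derivation:
Char counts: '$':1, 'X':4, 'Y':7, 'x':2, 'y':2
C (first-col start): C('$')=0, C('X')=1, C('Y')=5, C('x')=12, C('y')=14
L[0]='X': occ=0, LF[0]=C('X')+0=1+0=1
L[1]='x': occ=0, LF[1]=C('x')+0=12+0=12
L[2]='y': occ=0, LF[2]=C('y')+0=14+0=14
L[3]='Y': occ=0, LF[3]=C('Y')+0=5+0=5
L[4]='$': occ=0, LF[4]=C('$')+0=0+0=0
L[5]='Y': occ=1, LF[5]=C('Y')+1=5+1=6
L[6]='Y': occ=2, LF[6]=C('Y')+2=5+2=7
L[7]='X': occ=1, LF[7]=C('X')+1=1+1=2
L[8]='X': occ=2, LF[8]=C('X')+2=1+2=3
L[9]='x': occ=1, LF[9]=C('x')+1=12+1=13
L[10]='y': occ=1, LF[10]=C('y')+1=14+1=15
L[11]='Y': occ=3, LF[11]=C('Y')+3=5+3=8
L[12]='Y': occ=4, LF[12]=C('Y')+4=5+4=9
L[13]='Y': occ=5, LF[13]=C('Y')+5=5+5=10
L[14]='X': occ=3, LF[14]=C('X')+3=1+3=4
L[15]='Y': occ=6, LF[15]=C('Y')+6=5+6=11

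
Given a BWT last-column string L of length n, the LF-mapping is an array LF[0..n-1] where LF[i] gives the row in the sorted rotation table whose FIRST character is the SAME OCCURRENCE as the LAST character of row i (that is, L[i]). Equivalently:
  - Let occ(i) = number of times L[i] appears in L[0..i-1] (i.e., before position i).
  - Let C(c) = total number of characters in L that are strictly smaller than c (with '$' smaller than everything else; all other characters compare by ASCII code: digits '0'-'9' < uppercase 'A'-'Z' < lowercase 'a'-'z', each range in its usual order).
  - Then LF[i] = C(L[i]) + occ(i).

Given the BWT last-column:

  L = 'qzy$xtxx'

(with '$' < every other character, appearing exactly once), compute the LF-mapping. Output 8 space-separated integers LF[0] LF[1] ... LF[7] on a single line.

Answer: 1 7 6 0 3 2 4 5

Derivation:
Char counts: '$':1, 'q':1, 't':1, 'x':3, 'y':1, 'z':1
C (first-col start): C('$')=0, C('q')=1, C('t')=2, C('x')=3, C('y')=6, C('z')=7
L[0]='q': occ=0, LF[0]=C('q')+0=1+0=1
L[1]='z': occ=0, LF[1]=C('z')+0=7+0=7
L[2]='y': occ=0, LF[2]=C('y')+0=6+0=6
L[3]='$': occ=0, LF[3]=C('$')+0=0+0=0
L[4]='x': occ=0, LF[4]=C('x')+0=3+0=3
L[5]='t': occ=0, LF[5]=C('t')+0=2+0=2
L[6]='x': occ=1, LF[6]=C('x')+1=3+1=4
L[7]='x': occ=2, LF[7]=C('x')+2=3+2=5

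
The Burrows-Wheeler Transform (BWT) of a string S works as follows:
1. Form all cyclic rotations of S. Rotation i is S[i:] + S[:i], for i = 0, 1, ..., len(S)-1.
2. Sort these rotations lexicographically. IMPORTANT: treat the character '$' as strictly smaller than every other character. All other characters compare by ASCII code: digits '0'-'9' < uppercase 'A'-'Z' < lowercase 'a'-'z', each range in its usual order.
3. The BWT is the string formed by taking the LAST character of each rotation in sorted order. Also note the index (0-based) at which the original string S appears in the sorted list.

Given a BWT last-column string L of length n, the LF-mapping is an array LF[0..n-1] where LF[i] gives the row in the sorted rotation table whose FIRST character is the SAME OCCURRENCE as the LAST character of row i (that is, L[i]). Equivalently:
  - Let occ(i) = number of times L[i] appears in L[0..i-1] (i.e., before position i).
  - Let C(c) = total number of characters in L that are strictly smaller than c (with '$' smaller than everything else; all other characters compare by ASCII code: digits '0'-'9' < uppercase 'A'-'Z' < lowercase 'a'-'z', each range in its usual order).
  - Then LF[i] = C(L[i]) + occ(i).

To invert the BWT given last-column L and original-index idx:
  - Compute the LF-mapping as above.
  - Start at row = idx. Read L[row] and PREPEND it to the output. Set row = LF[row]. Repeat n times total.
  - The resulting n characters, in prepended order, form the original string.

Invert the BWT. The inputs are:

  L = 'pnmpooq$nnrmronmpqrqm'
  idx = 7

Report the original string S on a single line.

LF mapping: 12 5 1 13 9 10 15 0 6 7 18 2 19 11 8 3 14 16 20 17 4
Walk LF starting at row 7, prepending L[row]:
  step 1: row=7, L[7]='$', prepend. Next row=LF[7]=0
  step 2: row=0, L[0]='p', prepend. Next row=LF[0]=12
  step 3: row=12, L[12]='r', prepend. Next row=LF[12]=19
  step 4: row=19, L[19]='q', prepend. Next row=LF[19]=17
  step 5: row=17, L[17]='q', prepend. Next row=LF[17]=16
  step 6: row=16, L[16]='p', prepend. Next row=LF[16]=14
  step 7: row=14, L[14]='n', prepend. Next row=LF[14]=8
  step 8: row=8, L[8]='n', prepend. Next row=LF[8]=6
  step 9: row=6, L[6]='q', prepend. Next row=LF[6]=15
  step 10: row=15, L[15]='m', prepend. Next row=LF[15]=3
  step 11: row=3, L[3]='p', prepend. Next row=LF[3]=13
  step 12: row=13, L[13]='o', prepend. Next row=LF[13]=11
  step 13: row=11, L[11]='m', prepend. Next row=LF[11]=2
  step 14: row=2, L[2]='m', prepend. Next row=LF[2]=1
  step 15: row=1, L[1]='n', prepend. Next row=LF[1]=5
  step 16: row=5, L[5]='o', prepend. Next row=LF[5]=10
  step 17: row=10, L[10]='r', prepend. Next row=LF[10]=18
  step 18: row=18, L[18]='r', prepend. Next row=LF[18]=20
  step 19: row=20, L[20]='m', prepend. Next row=LF[20]=4
  step 20: row=4, L[4]='o', prepend. Next row=LF[4]=9
  step 21: row=9, L[9]='n', prepend. Next row=LF[9]=7
Reversed output: nomrronmmopmqnnpqqrp$

Answer: nomrronmmopmqnnpqqrp$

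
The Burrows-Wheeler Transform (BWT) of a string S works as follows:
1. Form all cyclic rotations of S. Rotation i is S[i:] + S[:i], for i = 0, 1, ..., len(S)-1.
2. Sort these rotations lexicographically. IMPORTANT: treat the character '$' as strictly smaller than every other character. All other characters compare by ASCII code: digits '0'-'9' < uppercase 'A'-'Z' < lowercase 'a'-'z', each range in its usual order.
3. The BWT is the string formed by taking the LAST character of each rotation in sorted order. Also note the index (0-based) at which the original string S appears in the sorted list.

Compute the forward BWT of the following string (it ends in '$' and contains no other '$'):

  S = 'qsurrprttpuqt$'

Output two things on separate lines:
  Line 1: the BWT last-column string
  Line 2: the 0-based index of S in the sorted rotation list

Answer: trt$urupqqtrps
3

Derivation:
All 14 rotations (rotation i = S[i:]+S[:i]):
  rot[0] = qsurrprttpuqt$
  rot[1] = surrprttpuqt$q
  rot[2] = urrprttpuqt$qs
  rot[3] = rrprttpuqt$qsu
  rot[4] = rprttpuqt$qsur
  rot[5] = prttpuqt$qsurr
  rot[6] = rttpuqt$qsurrp
  rot[7] = ttpuqt$qsurrpr
  rot[8] = tpuqt$qsurrprt
  rot[9] = puqt$qsurrprtt
  rot[10] = uqt$qsurrprttp
  rot[11] = qt$qsurrprttpu
  rot[12] = t$qsurrprttpuq
  rot[13] = $qsurrprttpuqt
Sorted (with $ < everything):
  sorted[0] = $qsurrprttpuqt  (last char: 't')
  sorted[1] = prttpuqt$qsurr  (last char: 'r')
  sorted[2] = puqt$qsurrprtt  (last char: 't')
  sorted[3] = qsurrprttpuqt$  (last char: '$')
  sorted[4] = qt$qsurrprttpu  (last char: 'u')
  sorted[5] = rprttpuqt$qsur  (last char: 'r')
  sorted[6] = rrprttpuqt$qsu  (last char: 'u')
  sorted[7] = rttpuqt$qsurrp  (last char: 'p')
  sorted[8] = surrprttpuqt$q  (last char: 'q')
  sorted[9] = t$qsurrprttpuq  (last char: 'q')
  sorted[10] = tpuqt$qsurrprt  (last char: 't')
  sorted[11] = ttpuqt$qsurrpr  (last char: 'r')
  sorted[12] = uqt$qsurrprttp  (last char: 'p')
  sorted[13] = urrprttpuqt$qs  (last char: 's')
Last column: trt$urupqqtrps
Original string S is at sorted index 3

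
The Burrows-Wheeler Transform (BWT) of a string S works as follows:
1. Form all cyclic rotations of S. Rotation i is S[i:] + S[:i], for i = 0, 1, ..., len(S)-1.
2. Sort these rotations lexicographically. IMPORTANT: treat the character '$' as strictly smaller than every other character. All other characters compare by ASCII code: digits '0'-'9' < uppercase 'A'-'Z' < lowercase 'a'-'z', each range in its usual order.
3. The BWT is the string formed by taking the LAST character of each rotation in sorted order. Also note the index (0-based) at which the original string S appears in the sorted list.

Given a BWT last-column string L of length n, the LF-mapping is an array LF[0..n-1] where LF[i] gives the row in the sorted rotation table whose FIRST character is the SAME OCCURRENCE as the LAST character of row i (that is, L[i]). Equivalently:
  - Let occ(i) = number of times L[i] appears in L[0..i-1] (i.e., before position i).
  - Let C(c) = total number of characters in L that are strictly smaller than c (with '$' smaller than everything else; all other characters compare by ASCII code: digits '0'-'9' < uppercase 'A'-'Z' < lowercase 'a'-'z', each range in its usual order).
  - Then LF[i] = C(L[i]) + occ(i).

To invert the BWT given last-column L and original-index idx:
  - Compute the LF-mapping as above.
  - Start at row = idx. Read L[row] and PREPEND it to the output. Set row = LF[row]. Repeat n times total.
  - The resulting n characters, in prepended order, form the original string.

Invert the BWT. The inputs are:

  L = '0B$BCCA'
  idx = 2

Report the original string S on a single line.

Answer: ACCBB0$

Derivation:
LF mapping: 1 3 0 4 5 6 2
Walk LF starting at row 2, prepending L[row]:
  step 1: row=2, L[2]='$', prepend. Next row=LF[2]=0
  step 2: row=0, L[0]='0', prepend. Next row=LF[0]=1
  step 3: row=1, L[1]='B', prepend. Next row=LF[1]=3
  step 4: row=3, L[3]='B', prepend. Next row=LF[3]=4
  step 5: row=4, L[4]='C', prepend. Next row=LF[4]=5
  step 6: row=5, L[5]='C', prepend. Next row=LF[5]=6
  step 7: row=6, L[6]='A', prepend. Next row=LF[6]=2
Reversed output: ACCBB0$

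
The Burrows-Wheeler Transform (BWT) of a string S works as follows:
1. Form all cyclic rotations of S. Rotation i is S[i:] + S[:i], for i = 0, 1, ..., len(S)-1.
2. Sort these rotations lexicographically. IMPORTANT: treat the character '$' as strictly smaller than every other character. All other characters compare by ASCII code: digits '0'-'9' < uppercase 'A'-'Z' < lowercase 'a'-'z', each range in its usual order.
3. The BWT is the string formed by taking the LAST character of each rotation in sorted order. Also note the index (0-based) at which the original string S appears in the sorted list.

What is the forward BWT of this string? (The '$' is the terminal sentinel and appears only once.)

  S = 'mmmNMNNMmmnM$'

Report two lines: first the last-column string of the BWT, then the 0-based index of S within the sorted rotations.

All 13 rotations (rotation i = S[i:]+S[:i]):
  rot[0] = mmmNMNNMmmnM$
  rot[1] = mmNMNNMmmnM$m
  rot[2] = mNMNNMmmnM$mm
  rot[3] = NMNNMmmnM$mmm
  rot[4] = MNNMmmnM$mmmN
  rot[5] = NNMmmnM$mmmNM
  rot[6] = NMmmnM$mmmNMN
  rot[7] = MmmnM$mmmNMNN
  rot[8] = mmnM$mmmNMNNM
  rot[9] = mnM$mmmNMNNMm
  rot[10] = nM$mmmNMNNMmm
  rot[11] = M$mmmNMNNMmmn
  rot[12] = $mmmNMNNMmmnM
Sorted (with $ < everything):
  sorted[0] = $mmmNMNNMmmnM  (last char: 'M')
  sorted[1] = M$mmmNMNNMmmn  (last char: 'n')
  sorted[2] = MNNMmmnM$mmmN  (last char: 'N')
  sorted[3] = MmmnM$mmmNMNN  (last char: 'N')
  sorted[4] = NMNNMmmnM$mmm  (last char: 'm')
  sorted[5] = NMmmnM$mmmNMN  (last char: 'N')
  sorted[6] = NNMmmnM$mmmNM  (last char: 'M')
  sorted[7] = mNMNNMmmnM$mm  (last char: 'm')
  sorted[8] = mmNMNNMmmnM$m  (last char: 'm')
  sorted[9] = mmmNMNNMmmnM$  (last char: '$')
  sorted[10] = mmnM$mmmNMNNM  (last char: 'M')
  sorted[11] = mnM$mmmNMNNMm  (last char: 'm')
  sorted[12] = nM$mmmNMNNMmm  (last char: 'm')
Last column: MnNNmNMmm$Mmm
Original string S is at sorted index 9

Answer: MnNNmNMmm$Mmm
9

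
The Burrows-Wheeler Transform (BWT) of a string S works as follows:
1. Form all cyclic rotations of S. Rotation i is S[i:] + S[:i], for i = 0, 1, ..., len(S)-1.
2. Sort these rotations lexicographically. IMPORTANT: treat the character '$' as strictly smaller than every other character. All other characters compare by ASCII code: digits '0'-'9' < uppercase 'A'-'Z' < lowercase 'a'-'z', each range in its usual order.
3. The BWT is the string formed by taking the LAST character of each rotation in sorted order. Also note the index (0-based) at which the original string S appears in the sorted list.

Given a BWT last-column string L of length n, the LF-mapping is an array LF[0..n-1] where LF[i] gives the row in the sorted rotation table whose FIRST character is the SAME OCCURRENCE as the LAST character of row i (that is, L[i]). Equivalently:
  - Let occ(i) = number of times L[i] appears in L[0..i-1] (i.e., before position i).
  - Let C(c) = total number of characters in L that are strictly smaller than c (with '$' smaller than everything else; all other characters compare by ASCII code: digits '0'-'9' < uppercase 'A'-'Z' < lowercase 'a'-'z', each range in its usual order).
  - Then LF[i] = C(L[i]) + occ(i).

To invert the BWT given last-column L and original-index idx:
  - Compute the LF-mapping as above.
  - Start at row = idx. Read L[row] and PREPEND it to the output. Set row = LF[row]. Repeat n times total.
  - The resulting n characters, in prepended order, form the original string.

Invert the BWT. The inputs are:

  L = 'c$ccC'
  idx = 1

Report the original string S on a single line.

Answer: Cccc$

Derivation:
LF mapping: 2 0 3 4 1
Walk LF starting at row 1, prepending L[row]:
  step 1: row=1, L[1]='$', prepend. Next row=LF[1]=0
  step 2: row=0, L[0]='c', prepend. Next row=LF[0]=2
  step 3: row=2, L[2]='c', prepend. Next row=LF[2]=3
  step 4: row=3, L[3]='c', prepend. Next row=LF[3]=4
  step 5: row=4, L[4]='C', prepend. Next row=LF[4]=1
Reversed output: Cccc$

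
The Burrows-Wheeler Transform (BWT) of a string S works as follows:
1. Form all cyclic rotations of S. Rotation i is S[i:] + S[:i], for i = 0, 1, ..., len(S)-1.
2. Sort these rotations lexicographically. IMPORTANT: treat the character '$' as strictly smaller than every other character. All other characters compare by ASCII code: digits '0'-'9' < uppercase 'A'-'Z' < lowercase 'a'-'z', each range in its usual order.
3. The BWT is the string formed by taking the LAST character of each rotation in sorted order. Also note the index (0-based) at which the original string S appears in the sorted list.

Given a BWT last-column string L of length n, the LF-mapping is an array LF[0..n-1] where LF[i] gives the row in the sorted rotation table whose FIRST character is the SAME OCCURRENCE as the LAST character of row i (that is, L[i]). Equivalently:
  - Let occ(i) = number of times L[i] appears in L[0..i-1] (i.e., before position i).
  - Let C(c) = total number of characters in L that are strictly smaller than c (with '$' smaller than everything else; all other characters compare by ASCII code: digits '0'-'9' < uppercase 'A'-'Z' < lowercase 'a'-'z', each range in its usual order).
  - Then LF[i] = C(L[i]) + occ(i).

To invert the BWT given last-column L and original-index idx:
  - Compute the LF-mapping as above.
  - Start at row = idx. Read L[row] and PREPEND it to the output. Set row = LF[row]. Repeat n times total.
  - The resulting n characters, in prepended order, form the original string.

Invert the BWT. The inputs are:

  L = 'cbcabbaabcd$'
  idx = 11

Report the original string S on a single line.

Answer: dccabbbaabc$

Derivation:
LF mapping: 8 4 9 1 5 6 2 3 7 10 11 0
Walk LF starting at row 11, prepending L[row]:
  step 1: row=11, L[11]='$', prepend. Next row=LF[11]=0
  step 2: row=0, L[0]='c', prepend. Next row=LF[0]=8
  step 3: row=8, L[8]='b', prepend. Next row=LF[8]=7
  step 4: row=7, L[7]='a', prepend. Next row=LF[7]=3
  step 5: row=3, L[3]='a', prepend. Next row=LF[3]=1
  step 6: row=1, L[1]='b', prepend. Next row=LF[1]=4
  step 7: row=4, L[4]='b', prepend. Next row=LF[4]=5
  step 8: row=5, L[5]='b', prepend. Next row=LF[5]=6
  step 9: row=6, L[6]='a', prepend. Next row=LF[6]=2
  step 10: row=2, L[2]='c', prepend. Next row=LF[2]=9
  step 11: row=9, L[9]='c', prepend. Next row=LF[9]=10
  step 12: row=10, L[10]='d', prepend. Next row=LF[10]=11
Reversed output: dccabbbaabc$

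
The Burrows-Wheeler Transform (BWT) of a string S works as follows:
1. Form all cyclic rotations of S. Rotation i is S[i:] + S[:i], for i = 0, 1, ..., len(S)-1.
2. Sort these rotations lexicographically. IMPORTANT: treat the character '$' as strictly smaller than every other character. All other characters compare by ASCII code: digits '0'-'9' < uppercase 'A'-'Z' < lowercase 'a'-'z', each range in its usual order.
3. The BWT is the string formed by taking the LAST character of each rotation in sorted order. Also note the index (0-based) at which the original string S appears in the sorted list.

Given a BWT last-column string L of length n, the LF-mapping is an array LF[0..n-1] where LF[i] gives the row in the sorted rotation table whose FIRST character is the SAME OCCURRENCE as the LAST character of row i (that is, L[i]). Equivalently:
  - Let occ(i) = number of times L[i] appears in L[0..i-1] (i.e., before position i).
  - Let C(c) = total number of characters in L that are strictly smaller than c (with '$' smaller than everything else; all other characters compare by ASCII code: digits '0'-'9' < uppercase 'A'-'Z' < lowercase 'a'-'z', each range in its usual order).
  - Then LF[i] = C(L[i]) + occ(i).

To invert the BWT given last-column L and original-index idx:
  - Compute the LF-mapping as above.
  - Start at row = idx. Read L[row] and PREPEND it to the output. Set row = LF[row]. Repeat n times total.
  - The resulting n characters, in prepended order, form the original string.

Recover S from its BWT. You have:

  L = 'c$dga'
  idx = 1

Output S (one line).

LF mapping: 2 0 3 4 1
Walk LF starting at row 1, prepending L[row]:
  step 1: row=1, L[1]='$', prepend. Next row=LF[1]=0
  step 2: row=0, L[0]='c', prepend. Next row=LF[0]=2
  step 3: row=2, L[2]='d', prepend. Next row=LF[2]=3
  step 4: row=3, L[3]='g', prepend. Next row=LF[3]=4
  step 5: row=4, L[4]='a', prepend. Next row=LF[4]=1
Reversed output: agdc$

Answer: agdc$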